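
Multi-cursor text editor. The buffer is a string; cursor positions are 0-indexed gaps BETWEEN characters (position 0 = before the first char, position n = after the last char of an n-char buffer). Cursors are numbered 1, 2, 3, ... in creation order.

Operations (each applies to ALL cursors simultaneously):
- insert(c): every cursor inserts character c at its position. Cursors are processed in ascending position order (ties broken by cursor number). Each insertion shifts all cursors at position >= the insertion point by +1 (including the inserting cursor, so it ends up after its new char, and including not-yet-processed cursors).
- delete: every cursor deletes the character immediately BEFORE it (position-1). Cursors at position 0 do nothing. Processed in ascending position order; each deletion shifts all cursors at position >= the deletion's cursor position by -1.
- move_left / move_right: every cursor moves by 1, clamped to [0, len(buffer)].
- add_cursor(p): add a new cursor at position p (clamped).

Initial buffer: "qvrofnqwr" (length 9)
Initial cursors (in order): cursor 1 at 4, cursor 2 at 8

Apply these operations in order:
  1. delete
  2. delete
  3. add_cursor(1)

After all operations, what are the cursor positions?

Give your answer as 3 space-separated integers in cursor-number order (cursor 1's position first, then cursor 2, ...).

After op 1 (delete): buffer="qvrfnqr" (len 7), cursors c1@3 c2@6, authorship .......
After op 2 (delete): buffer="qvfnr" (len 5), cursors c1@2 c2@4, authorship .....
After op 3 (add_cursor(1)): buffer="qvfnr" (len 5), cursors c3@1 c1@2 c2@4, authorship .....

Answer: 2 4 1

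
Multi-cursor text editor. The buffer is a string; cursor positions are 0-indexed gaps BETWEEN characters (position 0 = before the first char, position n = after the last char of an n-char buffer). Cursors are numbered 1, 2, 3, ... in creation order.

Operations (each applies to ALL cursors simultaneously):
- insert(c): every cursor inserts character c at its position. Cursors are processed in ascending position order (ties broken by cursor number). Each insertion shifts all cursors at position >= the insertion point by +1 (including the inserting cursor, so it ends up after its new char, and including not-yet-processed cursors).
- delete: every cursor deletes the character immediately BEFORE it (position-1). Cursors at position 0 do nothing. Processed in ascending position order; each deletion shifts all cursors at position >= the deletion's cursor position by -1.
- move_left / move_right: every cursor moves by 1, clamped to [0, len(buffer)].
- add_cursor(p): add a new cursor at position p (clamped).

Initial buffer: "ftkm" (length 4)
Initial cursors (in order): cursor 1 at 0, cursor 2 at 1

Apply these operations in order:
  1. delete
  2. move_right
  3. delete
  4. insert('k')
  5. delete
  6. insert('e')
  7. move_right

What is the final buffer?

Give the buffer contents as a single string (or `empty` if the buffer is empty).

After op 1 (delete): buffer="tkm" (len 3), cursors c1@0 c2@0, authorship ...
After op 2 (move_right): buffer="tkm" (len 3), cursors c1@1 c2@1, authorship ...
After op 3 (delete): buffer="km" (len 2), cursors c1@0 c2@0, authorship ..
After op 4 (insert('k')): buffer="kkkm" (len 4), cursors c1@2 c2@2, authorship 12..
After op 5 (delete): buffer="km" (len 2), cursors c1@0 c2@0, authorship ..
After op 6 (insert('e')): buffer="eekm" (len 4), cursors c1@2 c2@2, authorship 12..
After op 7 (move_right): buffer="eekm" (len 4), cursors c1@3 c2@3, authorship 12..

Answer: eekm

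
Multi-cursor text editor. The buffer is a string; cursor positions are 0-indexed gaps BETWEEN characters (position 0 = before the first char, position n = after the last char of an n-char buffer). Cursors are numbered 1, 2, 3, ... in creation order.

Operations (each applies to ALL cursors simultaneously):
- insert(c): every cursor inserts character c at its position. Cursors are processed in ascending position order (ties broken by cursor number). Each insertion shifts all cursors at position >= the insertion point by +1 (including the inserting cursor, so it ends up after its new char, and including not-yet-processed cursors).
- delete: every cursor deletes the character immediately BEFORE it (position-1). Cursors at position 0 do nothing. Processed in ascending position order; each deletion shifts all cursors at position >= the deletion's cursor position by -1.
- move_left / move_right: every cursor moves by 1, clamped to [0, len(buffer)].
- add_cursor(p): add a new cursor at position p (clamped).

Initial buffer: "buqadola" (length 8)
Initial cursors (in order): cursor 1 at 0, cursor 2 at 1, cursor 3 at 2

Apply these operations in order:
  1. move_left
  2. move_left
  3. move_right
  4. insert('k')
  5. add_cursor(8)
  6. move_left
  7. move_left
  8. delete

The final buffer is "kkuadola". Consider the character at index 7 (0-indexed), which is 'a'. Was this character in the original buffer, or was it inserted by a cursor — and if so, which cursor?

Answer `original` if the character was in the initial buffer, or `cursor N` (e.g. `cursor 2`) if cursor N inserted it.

After op 1 (move_left): buffer="buqadola" (len 8), cursors c1@0 c2@0 c3@1, authorship ........
After op 2 (move_left): buffer="buqadola" (len 8), cursors c1@0 c2@0 c3@0, authorship ........
After op 3 (move_right): buffer="buqadola" (len 8), cursors c1@1 c2@1 c3@1, authorship ........
After op 4 (insert('k')): buffer="bkkkuqadola" (len 11), cursors c1@4 c2@4 c3@4, authorship .123.......
After op 5 (add_cursor(8)): buffer="bkkkuqadola" (len 11), cursors c1@4 c2@4 c3@4 c4@8, authorship .123.......
After op 6 (move_left): buffer="bkkkuqadola" (len 11), cursors c1@3 c2@3 c3@3 c4@7, authorship .123.......
After op 7 (move_left): buffer="bkkkuqadola" (len 11), cursors c1@2 c2@2 c3@2 c4@6, authorship .123.......
After op 8 (delete): buffer="kkuadola" (len 8), cursors c1@0 c2@0 c3@0 c4@3, authorship 23......
Authorship (.=original, N=cursor N): 2 3 . . . . . .
Index 7: author = original

Answer: original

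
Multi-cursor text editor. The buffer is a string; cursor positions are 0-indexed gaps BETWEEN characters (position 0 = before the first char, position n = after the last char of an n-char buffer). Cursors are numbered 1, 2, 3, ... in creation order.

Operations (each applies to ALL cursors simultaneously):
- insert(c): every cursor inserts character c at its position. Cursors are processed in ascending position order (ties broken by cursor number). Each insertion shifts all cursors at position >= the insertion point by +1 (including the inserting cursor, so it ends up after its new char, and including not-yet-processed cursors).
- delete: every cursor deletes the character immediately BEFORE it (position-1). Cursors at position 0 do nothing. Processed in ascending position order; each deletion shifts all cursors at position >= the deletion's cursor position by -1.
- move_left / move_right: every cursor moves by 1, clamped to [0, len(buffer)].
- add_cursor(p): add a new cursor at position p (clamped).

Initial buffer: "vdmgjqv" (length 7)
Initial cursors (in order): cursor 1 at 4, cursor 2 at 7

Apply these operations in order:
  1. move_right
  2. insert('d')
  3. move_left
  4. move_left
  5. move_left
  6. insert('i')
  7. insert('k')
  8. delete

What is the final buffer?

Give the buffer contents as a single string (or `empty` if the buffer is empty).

Answer: vdmigjdiqvd

Derivation:
After op 1 (move_right): buffer="vdmgjqv" (len 7), cursors c1@5 c2@7, authorship .......
After op 2 (insert('d')): buffer="vdmgjdqvd" (len 9), cursors c1@6 c2@9, authorship .....1..2
After op 3 (move_left): buffer="vdmgjdqvd" (len 9), cursors c1@5 c2@8, authorship .....1..2
After op 4 (move_left): buffer="vdmgjdqvd" (len 9), cursors c1@4 c2@7, authorship .....1..2
After op 5 (move_left): buffer="vdmgjdqvd" (len 9), cursors c1@3 c2@6, authorship .....1..2
After op 6 (insert('i')): buffer="vdmigjdiqvd" (len 11), cursors c1@4 c2@8, authorship ...1..12..2
After op 7 (insert('k')): buffer="vdmikgjdikqvd" (len 13), cursors c1@5 c2@10, authorship ...11..122..2
After op 8 (delete): buffer="vdmigjdiqvd" (len 11), cursors c1@4 c2@8, authorship ...1..12..2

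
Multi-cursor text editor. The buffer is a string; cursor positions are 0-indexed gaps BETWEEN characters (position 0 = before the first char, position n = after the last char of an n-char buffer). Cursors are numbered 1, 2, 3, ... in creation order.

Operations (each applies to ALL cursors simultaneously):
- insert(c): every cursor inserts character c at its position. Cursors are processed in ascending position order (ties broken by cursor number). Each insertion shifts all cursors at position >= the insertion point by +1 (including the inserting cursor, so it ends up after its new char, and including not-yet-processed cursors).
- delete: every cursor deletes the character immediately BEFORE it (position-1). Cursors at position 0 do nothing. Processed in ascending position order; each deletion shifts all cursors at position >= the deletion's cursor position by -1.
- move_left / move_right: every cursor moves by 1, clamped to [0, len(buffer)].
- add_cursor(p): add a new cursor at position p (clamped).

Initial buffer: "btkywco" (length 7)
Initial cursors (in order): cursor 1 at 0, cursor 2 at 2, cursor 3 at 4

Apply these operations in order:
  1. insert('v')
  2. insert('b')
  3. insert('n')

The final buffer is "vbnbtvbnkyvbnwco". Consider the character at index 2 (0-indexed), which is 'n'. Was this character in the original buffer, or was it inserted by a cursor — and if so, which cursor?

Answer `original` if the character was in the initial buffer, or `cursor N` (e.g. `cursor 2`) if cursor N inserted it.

Answer: cursor 1

Derivation:
After op 1 (insert('v')): buffer="vbtvkyvwco" (len 10), cursors c1@1 c2@4 c3@7, authorship 1..2..3...
After op 2 (insert('b')): buffer="vbbtvbkyvbwco" (len 13), cursors c1@2 c2@6 c3@10, authorship 11..22..33...
After op 3 (insert('n')): buffer="vbnbtvbnkyvbnwco" (len 16), cursors c1@3 c2@8 c3@13, authorship 111..222..333...
Authorship (.=original, N=cursor N): 1 1 1 . . 2 2 2 . . 3 3 3 . . .
Index 2: author = 1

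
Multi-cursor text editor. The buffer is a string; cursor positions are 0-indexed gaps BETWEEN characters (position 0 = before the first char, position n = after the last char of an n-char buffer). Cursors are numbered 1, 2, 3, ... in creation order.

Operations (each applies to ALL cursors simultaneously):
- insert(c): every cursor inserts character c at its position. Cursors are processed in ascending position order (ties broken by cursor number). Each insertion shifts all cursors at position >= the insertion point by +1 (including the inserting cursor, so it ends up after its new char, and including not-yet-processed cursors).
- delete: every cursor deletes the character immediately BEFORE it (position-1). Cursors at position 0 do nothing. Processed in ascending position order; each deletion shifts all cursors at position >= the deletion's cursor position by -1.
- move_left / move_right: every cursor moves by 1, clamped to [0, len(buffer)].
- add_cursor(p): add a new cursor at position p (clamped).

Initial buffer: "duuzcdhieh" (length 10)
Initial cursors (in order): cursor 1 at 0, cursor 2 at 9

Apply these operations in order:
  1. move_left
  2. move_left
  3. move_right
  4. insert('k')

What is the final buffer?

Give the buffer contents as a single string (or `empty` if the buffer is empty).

Answer: dkuuzcdhikeh

Derivation:
After op 1 (move_left): buffer="duuzcdhieh" (len 10), cursors c1@0 c2@8, authorship ..........
After op 2 (move_left): buffer="duuzcdhieh" (len 10), cursors c1@0 c2@7, authorship ..........
After op 3 (move_right): buffer="duuzcdhieh" (len 10), cursors c1@1 c2@8, authorship ..........
After op 4 (insert('k')): buffer="dkuuzcdhikeh" (len 12), cursors c1@2 c2@10, authorship .1.......2..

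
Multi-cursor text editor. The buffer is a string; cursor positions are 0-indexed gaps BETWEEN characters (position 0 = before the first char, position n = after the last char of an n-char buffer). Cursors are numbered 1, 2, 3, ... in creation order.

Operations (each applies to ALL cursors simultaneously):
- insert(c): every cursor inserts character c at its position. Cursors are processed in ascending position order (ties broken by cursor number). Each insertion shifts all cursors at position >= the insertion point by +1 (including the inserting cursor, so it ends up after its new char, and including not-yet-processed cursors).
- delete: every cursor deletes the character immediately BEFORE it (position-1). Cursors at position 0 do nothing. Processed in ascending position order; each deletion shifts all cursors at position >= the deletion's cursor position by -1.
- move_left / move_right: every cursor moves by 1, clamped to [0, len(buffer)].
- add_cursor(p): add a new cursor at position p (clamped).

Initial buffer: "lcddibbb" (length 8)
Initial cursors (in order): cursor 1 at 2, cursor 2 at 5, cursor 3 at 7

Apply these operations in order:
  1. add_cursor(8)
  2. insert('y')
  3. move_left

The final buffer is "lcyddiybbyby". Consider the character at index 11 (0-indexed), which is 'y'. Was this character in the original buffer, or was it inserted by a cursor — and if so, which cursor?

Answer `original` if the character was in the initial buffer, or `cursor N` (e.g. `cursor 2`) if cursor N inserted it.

After op 1 (add_cursor(8)): buffer="lcddibbb" (len 8), cursors c1@2 c2@5 c3@7 c4@8, authorship ........
After op 2 (insert('y')): buffer="lcyddiybbyby" (len 12), cursors c1@3 c2@7 c3@10 c4@12, authorship ..1...2..3.4
After op 3 (move_left): buffer="lcyddiybbyby" (len 12), cursors c1@2 c2@6 c3@9 c4@11, authorship ..1...2..3.4
Authorship (.=original, N=cursor N): . . 1 . . . 2 . . 3 . 4
Index 11: author = 4

Answer: cursor 4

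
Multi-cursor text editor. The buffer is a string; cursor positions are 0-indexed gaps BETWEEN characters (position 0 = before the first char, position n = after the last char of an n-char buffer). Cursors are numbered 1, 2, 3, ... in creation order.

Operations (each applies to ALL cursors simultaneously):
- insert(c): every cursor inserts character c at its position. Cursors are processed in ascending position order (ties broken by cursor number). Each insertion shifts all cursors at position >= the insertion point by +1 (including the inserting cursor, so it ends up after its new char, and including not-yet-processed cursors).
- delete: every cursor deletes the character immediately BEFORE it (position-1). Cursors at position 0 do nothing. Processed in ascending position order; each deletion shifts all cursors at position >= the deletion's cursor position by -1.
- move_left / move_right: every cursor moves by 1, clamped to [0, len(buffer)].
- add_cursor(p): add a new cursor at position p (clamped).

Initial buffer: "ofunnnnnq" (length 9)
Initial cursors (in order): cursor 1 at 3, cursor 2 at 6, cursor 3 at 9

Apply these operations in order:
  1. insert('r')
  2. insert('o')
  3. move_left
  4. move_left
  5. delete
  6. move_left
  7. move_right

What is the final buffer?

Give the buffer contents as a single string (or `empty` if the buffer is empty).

After op 1 (insert('r')): buffer="ofurnnnrnnqr" (len 12), cursors c1@4 c2@8 c3@12, authorship ...1...2...3
After op 2 (insert('o')): buffer="ofuronnnronnqro" (len 15), cursors c1@5 c2@10 c3@15, authorship ...11...22...33
After op 3 (move_left): buffer="ofuronnnronnqro" (len 15), cursors c1@4 c2@9 c3@14, authorship ...11...22...33
After op 4 (move_left): buffer="ofuronnnronnqro" (len 15), cursors c1@3 c2@8 c3@13, authorship ...11...22...33
After op 5 (delete): buffer="ofronnronnro" (len 12), cursors c1@2 c2@6 c3@10, authorship ..11..22..33
After op 6 (move_left): buffer="ofronnronnro" (len 12), cursors c1@1 c2@5 c3@9, authorship ..11..22..33
After op 7 (move_right): buffer="ofronnronnro" (len 12), cursors c1@2 c2@6 c3@10, authorship ..11..22..33

Answer: ofronnronnro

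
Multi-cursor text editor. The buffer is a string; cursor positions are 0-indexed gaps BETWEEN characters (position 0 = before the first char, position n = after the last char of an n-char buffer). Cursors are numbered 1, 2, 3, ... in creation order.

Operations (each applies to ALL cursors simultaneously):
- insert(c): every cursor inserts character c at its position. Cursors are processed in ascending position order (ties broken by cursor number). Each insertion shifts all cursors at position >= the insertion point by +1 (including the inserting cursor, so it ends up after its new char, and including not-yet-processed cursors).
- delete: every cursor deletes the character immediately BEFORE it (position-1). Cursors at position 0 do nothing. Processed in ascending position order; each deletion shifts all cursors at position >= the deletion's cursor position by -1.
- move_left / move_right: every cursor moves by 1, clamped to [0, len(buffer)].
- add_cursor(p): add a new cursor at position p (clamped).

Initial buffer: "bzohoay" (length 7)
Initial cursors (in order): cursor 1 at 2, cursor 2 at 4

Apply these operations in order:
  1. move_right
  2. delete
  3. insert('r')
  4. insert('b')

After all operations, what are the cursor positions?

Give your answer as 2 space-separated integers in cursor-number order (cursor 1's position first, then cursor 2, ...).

Answer: 4 7

Derivation:
After op 1 (move_right): buffer="bzohoay" (len 7), cursors c1@3 c2@5, authorship .......
After op 2 (delete): buffer="bzhay" (len 5), cursors c1@2 c2@3, authorship .....
After op 3 (insert('r')): buffer="bzrhray" (len 7), cursors c1@3 c2@5, authorship ..1.2..
After op 4 (insert('b')): buffer="bzrbhrbay" (len 9), cursors c1@4 c2@7, authorship ..11.22..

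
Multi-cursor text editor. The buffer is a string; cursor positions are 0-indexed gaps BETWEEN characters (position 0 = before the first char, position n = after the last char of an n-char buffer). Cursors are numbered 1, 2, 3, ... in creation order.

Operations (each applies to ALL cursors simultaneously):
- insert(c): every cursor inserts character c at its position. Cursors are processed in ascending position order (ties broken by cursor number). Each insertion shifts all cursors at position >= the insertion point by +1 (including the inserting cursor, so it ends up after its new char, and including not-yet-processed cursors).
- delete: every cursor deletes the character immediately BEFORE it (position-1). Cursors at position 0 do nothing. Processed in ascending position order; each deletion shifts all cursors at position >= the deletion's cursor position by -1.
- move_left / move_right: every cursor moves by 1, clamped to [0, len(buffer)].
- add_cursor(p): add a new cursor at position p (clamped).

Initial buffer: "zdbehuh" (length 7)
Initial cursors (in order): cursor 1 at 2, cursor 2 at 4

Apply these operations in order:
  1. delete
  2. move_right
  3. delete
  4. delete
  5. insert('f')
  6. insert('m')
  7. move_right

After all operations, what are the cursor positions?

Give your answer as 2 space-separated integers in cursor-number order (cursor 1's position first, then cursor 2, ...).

Answer: 5 5

Derivation:
After op 1 (delete): buffer="zbhuh" (len 5), cursors c1@1 c2@2, authorship .....
After op 2 (move_right): buffer="zbhuh" (len 5), cursors c1@2 c2@3, authorship .....
After op 3 (delete): buffer="zuh" (len 3), cursors c1@1 c2@1, authorship ...
After op 4 (delete): buffer="uh" (len 2), cursors c1@0 c2@0, authorship ..
After op 5 (insert('f')): buffer="ffuh" (len 4), cursors c1@2 c2@2, authorship 12..
After op 6 (insert('m')): buffer="ffmmuh" (len 6), cursors c1@4 c2@4, authorship 1212..
After op 7 (move_right): buffer="ffmmuh" (len 6), cursors c1@5 c2@5, authorship 1212..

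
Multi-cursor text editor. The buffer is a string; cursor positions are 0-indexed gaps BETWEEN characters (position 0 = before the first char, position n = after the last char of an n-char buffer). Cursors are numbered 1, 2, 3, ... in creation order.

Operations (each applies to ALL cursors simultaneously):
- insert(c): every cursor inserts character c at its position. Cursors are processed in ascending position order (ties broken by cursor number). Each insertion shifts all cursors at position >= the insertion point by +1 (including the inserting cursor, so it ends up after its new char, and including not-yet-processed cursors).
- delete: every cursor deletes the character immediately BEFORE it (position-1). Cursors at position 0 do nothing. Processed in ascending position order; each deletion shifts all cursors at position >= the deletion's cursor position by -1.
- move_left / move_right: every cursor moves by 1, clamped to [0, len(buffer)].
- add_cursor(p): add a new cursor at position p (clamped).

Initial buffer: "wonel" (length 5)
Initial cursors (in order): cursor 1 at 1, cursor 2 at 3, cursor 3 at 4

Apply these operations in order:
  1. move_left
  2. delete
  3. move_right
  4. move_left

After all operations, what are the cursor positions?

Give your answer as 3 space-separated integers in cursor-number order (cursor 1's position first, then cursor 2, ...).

Answer: 0 1 1

Derivation:
After op 1 (move_left): buffer="wonel" (len 5), cursors c1@0 c2@2 c3@3, authorship .....
After op 2 (delete): buffer="wel" (len 3), cursors c1@0 c2@1 c3@1, authorship ...
After op 3 (move_right): buffer="wel" (len 3), cursors c1@1 c2@2 c3@2, authorship ...
After op 4 (move_left): buffer="wel" (len 3), cursors c1@0 c2@1 c3@1, authorship ...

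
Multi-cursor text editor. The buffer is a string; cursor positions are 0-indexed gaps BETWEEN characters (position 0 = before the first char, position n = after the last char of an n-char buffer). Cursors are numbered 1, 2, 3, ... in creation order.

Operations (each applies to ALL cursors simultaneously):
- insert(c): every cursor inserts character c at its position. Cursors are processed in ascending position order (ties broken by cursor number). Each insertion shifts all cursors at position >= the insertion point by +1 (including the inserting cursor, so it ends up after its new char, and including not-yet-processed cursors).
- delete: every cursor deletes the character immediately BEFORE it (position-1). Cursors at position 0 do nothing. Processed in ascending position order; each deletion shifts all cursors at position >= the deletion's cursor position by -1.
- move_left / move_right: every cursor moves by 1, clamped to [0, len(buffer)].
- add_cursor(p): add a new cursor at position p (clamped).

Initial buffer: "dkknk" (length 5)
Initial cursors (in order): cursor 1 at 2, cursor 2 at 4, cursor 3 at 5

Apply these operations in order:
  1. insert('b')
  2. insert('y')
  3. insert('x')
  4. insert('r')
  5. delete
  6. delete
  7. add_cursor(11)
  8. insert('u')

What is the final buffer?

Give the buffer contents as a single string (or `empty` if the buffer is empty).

After op 1 (insert('b')): buffer="dkbknbkb" (len 8), cursors c1@3 c2@6 c3@8, authorship ..1..2.3
After op 2 (insert('y')): buffer="dkbyknbykby" (len 11), cursors c1@4 c2@8 c3@11, authorship ..11..22.33
After op 3 (insert('x')): buffer="dkbyxknbyxkbyx" (len 14), cursors c1@5 c2@10 c3@14, authorship ..111..222.333
After op 4 (insert('r')): buffer="dkbyxrknbyxrkbyxr" (len 17), cursors c1@6 c2@12 c3@17, authorship ..1111..2222.3333
After op 5 (delete): buffer="dkbyxknbyxkbyx" (len 14), cursors c1@5 c2@10 c3@14, authorship ..111..222.333
After op 6 (delete): buffer="dkbyknbykby" (len 11), cursors c1@4 c2@8 c3@11, authorship ..11..22.33
After op 7 (add_cursor(11)): buffer="dkbyknbykby" (len 11), cursors c1@4 c2@8 c3@11 c4@11, authorship ..11..22.33
After op 8 (insert('u')): buffer="dkbyuknbyukbyuu" (len 15), cursors c1@5 c2@10 c3@15 c4@15, authorship ..111..222.3334

Answer: dkbyuknbyukbyuu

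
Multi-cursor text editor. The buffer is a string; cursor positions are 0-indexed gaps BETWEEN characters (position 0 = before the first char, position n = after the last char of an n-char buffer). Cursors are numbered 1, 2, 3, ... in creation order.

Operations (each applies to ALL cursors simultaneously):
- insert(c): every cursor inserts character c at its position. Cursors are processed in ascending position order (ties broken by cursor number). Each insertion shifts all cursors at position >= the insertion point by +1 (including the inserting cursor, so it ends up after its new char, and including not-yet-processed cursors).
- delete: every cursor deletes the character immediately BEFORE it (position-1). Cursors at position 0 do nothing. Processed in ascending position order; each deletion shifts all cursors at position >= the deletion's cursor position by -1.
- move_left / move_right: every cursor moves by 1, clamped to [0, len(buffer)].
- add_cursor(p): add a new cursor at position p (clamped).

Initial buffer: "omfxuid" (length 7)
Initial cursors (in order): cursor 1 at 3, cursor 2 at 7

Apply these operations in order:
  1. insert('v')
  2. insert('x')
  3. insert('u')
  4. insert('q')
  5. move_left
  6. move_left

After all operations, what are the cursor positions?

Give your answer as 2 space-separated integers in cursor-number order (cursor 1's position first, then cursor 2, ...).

Answer: 5 13

Derivation:
After op 1 (insert('v')): buffer="omfvxuidv" (len 9), cursors c1@4 c2@9, authorship ...1....2
After op 2 (insert('x')): buffer="omfvxxuidvx" (len 11), cursors c1@5 c2@11, authorship ...11....22
After op 3 (insert('u')): buffer="omfvxuxuidvxu" (len 13), cursors c1@6 c2@13, authorship ...111....222
After op 4 (insert('q')): buffer="omfvxuqxuidvxuq" (len 15), cursors c1@7 c2@15, authorship ...1111....2222
After op 5 (move_left): buffer="omfvxuqxuidvxuq" (len 15), cursors c1@6 c2@14, authorship ...1111....2222
After op 6 (move_left): buffer="omfvxuqxuidvxuq" (len 15), cursors c1@5 c2@13, authorship ...1111....2222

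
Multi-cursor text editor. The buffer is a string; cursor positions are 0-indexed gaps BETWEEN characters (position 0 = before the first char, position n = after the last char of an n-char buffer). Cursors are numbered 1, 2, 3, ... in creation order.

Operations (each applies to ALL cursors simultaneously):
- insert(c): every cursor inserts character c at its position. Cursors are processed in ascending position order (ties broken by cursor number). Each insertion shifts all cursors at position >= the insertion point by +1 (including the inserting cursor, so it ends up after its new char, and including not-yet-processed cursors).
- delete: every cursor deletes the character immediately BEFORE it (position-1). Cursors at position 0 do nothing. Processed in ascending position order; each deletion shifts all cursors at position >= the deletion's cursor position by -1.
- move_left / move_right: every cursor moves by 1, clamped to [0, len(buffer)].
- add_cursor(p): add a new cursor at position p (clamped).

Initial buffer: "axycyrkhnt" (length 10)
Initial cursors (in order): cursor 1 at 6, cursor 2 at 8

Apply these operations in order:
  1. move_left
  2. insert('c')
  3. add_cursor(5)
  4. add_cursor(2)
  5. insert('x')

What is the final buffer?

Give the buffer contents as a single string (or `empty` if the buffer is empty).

Answer: axxycyxcxrkcxhnt

Derivation:
After op 1 (move_left): buffer="axycyrkhnt" (len 10), cursors c1@5 c2@7, authorship ..........
After op 2 (insert('c')): buffer="axycycrkchnt" (len 12), cursors c1@6 c2@9, authorship .....1..2...
After op 3 (add_cursor(5)): buffer="axycycrkchnt" (len 12), cursors c3@5 c1@6 c2@9, authorship .....1..2...
After op 4 (add_cursor(2)): buffer="axycycrkchnt" (len 12), cursors c4@2 c3@5 c1@6 c2@9, authorship .....1..2...
After op 5 (insert('x')): buffer="axxycyxcxrkcxhnt" (len 16), cursors c4@3 c3@7 c1@9 c2@13, authorship ..4...311..22...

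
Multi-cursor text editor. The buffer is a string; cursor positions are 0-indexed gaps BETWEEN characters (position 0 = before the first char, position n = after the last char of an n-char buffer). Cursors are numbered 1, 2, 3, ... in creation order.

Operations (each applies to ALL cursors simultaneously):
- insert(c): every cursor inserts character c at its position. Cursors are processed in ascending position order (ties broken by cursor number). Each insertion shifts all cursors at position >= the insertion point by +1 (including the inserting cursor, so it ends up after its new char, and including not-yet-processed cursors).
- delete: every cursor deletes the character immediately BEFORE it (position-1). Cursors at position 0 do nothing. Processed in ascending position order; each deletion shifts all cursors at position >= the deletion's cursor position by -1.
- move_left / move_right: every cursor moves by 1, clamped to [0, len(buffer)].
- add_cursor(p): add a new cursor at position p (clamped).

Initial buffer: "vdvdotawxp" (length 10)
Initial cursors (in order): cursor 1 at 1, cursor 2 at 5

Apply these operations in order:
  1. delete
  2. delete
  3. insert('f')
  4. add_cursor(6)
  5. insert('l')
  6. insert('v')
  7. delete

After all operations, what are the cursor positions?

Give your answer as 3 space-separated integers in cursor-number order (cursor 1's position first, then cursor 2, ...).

Answer: 2 6 9

Derivation:
After op 1 (delete): buffer="dvdtawxp" (len 8), cursors c1@0 c2@3, authorship ........
After op 2 (delete): buffer="dvtawxp" (len 7), cursors c1@0 c2@2, authorship .......
After op 3 (insert('f')): buffer="fdvftawxp" (len 9), cursors c1@1 c2@4, authorship 1..2.....
After op 4 (add_cursor(6)): buffer="fdvftawxp" (len 9), cursors c1@1 c2@4 c3@6, authorship 1..2.....
After op 5 (insert('l')): buffer="fldvfltalwxp" (len 12), cursors c1@2 c2@6 c3@9, authorship 11..22..3...
After op 6 (insert('v')): buffer="flvdvflvtalvwxp" (len 15), cursors c1@3 c2@8 c3@12, authorship 111..222..33...
After op 7 (delete): buffer="fldvfltalwxp" (len 12), cursors c1@2 c2@6 c3@9, authorship 11..22..3...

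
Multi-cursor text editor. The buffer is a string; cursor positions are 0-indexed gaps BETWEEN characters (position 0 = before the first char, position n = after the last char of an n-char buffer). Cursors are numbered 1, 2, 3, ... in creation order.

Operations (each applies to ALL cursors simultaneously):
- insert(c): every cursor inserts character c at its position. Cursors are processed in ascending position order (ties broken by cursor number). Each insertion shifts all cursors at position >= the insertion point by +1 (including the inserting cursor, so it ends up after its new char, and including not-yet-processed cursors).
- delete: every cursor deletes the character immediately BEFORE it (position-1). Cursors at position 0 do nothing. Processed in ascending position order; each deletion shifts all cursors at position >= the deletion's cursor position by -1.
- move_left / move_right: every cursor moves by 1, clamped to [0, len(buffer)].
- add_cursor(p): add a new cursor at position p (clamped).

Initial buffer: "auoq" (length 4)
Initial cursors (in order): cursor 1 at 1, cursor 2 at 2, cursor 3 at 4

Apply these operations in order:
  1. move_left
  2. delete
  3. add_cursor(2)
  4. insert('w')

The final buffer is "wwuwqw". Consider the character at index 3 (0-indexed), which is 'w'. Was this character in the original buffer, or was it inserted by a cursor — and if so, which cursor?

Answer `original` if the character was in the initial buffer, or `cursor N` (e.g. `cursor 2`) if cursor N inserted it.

Answer: cursor 3

Derivation:
After op 1 (move_left): buffer="auoq" (len 4), cursors c1@0 c2@1 c3@3, authorship ....
After op 2 (delete): buffer="uq" (len 2), cursors c1@0 c2@0 c3@1, authorship ..
After op 3 (add_cursor(2)): buffer="uq" (len 2), cursors c1@0 c2@0 c3@1 c4@2, authorship ..
After op 4 (insert('w')): buffer="wwuwqw" (len 6), cursors c1@2 c2@2 c3@4 c4@6, authorship 12.3.4
Authorship (.=original, N=cursor N): 1 2 . 3 . 4
Index 3: author = 3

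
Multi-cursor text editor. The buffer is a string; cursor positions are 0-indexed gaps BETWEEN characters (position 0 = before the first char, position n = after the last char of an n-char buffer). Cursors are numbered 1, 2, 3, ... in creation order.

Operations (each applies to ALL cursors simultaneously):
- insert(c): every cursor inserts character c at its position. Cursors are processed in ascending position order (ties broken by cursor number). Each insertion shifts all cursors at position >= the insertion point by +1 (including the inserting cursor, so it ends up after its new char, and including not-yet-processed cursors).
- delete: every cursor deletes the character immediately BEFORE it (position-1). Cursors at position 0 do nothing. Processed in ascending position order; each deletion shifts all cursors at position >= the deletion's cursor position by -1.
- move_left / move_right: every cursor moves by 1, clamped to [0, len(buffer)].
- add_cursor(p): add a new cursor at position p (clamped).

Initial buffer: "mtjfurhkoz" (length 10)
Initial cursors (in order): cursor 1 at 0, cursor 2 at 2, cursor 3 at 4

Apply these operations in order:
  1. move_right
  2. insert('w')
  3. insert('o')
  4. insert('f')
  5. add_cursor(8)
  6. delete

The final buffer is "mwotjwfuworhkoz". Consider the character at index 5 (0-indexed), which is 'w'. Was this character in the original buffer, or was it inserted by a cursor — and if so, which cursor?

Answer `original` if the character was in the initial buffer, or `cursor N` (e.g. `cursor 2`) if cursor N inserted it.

After op 1 (move_right): buffer="mtjfurhkoz" (len 10), cursors c1@1 c2@3 c3@5, authorship ..........
After op 2 (insert('w')): buffer="mwtjwfuwrhkoz" (len 13), cursors c1@2 c2@5 c3@8, authorship .1..2..3.....
After op 3 (insert('o')): buffer="mwotjwofuworhkoz" (len 16), cursors c1@3 c2@7 c3@11, authorship .11..22..33.....
After op 4 (insert('f')): buffer="mwoftjwoffuwofrhkoz" (len 19), cursors c1@4 c2@9 c3@14, authorship .111..222..333.....
After op 5 (add_cursor(8)): buffer="mwoftjwoffuwofrhkoz" (len 19), cursors c1@4 c4@8 c2@9 c3@14, authorship .111..222..333.....
After op 6 (delete): buffer="mwotjwfuworhkoz" (len 15), cursors c1@3 c2@6 c4@6 c3@10, authorship .11..2..33.....
Authorship (.=original, N=cursor N): . 1 1 . . 2 . . 3 3 . . . . .
Index 5: author = 2

Answer: cursor 2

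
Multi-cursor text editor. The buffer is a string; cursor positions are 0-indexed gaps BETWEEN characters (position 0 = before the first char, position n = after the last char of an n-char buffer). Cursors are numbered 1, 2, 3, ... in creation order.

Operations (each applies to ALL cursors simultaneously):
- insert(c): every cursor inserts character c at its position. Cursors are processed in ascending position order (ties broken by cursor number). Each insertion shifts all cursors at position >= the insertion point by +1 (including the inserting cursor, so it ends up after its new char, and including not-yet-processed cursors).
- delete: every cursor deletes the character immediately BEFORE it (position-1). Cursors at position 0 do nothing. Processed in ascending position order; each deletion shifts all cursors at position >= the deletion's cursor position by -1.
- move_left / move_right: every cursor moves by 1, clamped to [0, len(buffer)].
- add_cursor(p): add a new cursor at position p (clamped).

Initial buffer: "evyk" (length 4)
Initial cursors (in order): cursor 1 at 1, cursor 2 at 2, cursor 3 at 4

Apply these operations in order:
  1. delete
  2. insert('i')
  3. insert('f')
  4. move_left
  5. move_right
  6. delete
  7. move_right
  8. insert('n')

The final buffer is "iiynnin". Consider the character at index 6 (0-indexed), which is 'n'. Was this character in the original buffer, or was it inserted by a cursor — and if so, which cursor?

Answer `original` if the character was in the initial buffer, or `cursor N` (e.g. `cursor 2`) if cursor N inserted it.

Answer: cursor 3

Derivation:
After op 1 (delete): buffer="y" (len 1), cursors c1@0 c2@0 c3@1, authorship .
After op 2 (insert('i')): buffer="iiyi" (len 4), cursors c1@2 c2@2 c3@4, authorship 12.3
After op 3 (insert('f')): buffer="iiffyif" (len 7), cursors c1@4 c2@4 c3@7, authorship 1212.33
After op 4 (move_left): buffer="iiffyif" (len 7), cursors c1@3 c2@3 c3@6, authorship 1212.33
After op 5 (move_right): buffer="iiffyif" (len 7), cursors c1@4 c2@4 c3@7, authorship 1212.33
After op 6 (delete): buffer="iiyi" (len 4), cursors c1@2 c2@2 c3@4, authorship 12.3
After op 7 (move_right): buffer="iiyi" (len 4), cursors c1@3 c2@3 c3@4, authorship 12.3
After op 8 (insert('n')): buffer="iiynnin" (len 7), cursors c1@5 c2@5 c3@7, authorship 12.1233
Authorship (.=original, N=cursor N): 1 2 . 1 2 3 3
Index 6: author = 3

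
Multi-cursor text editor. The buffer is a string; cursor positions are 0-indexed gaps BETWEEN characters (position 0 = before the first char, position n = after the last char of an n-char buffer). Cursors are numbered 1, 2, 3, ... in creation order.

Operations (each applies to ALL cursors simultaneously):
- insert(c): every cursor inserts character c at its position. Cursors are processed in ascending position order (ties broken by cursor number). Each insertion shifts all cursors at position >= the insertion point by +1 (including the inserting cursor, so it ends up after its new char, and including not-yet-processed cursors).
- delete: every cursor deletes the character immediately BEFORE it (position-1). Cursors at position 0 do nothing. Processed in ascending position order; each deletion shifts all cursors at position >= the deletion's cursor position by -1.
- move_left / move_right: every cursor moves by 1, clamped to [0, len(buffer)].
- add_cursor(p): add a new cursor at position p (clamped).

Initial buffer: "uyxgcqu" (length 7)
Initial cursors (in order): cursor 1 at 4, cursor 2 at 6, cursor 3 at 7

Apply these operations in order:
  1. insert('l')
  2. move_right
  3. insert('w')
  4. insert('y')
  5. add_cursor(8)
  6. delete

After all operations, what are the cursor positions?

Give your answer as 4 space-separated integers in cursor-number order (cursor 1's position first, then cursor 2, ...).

Answer: 6 10 12 6

Derivation:
After op 1 (insert('l')): buffer="uyxglcqlul" (len 10), cursors c1@5 c2@8 c3@10, authorship ....1..2.3
After op 2 (move_right): buffer="uyxglcqlul" (len 10), cursors c1@6 c2@9 c3@10, authorship ....1..2.3
After op 3 (insert('w')): buffer="uyxglcwqluwlw" (len 13), cursors c1@7 c2@11 c3@13, authorship ....1.1.2.233
After op 4 (insert('y')): buffer="uyxglcwyqluwylwy" (len 16), cursors c1@8 c2@13 c3@16, authorship ....1.11.2.22333
After op 5 (add_cursor(8)): buffer="uyxglcwyqluwylwy" (len 16), cursors c1@8 c4@8 c2@13 c3@16, authorship ....1.11.2.22333
After op 6 (delete): buffer="uyxglcqluwlw" (len 12), cursors c1@6 c4@6 c2@10 c3@12, authorship ....1..2.233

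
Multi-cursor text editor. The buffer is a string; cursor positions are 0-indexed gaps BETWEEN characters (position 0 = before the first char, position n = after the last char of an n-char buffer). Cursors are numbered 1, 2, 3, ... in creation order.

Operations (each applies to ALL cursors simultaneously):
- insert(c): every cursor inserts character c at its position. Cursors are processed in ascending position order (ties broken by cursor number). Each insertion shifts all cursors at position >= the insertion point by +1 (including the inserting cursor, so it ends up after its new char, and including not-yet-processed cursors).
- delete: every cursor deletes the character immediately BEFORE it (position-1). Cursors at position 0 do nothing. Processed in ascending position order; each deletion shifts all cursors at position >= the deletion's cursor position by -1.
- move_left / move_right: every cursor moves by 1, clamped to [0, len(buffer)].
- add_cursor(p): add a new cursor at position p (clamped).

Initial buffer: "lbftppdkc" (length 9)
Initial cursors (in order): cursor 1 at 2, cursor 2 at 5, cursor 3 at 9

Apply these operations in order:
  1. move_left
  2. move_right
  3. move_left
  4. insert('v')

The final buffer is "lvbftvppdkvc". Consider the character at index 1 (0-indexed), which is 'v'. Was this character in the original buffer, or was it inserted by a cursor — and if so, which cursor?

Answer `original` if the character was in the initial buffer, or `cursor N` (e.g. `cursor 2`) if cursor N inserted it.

Answer: cursor 1

Derivation:
After op 1 (move_left): buffer="lbftppdkc" (len 9), cursors c1@1 c2@4 c3@8, authorship .........
After op 2 (move_right): buffer="lbftppdkc" (len 9), cursors c1@2 c2@5 c3@9, authorship .........
After op 3 (move_left): buffer="lbftppdkc" (len 9), cursors c1@1 c2@4 c3@8, authorship .........
After op 4 (insert('v')): buffer="lvbftvppdkvc" (len 12), cursors c1@2 c2@6 c3@11, authorship .1...2....3.
Authorship (.=original, N=cursor N): . 1 . . . 2 . . . . 3 .
Index 1: author = 1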